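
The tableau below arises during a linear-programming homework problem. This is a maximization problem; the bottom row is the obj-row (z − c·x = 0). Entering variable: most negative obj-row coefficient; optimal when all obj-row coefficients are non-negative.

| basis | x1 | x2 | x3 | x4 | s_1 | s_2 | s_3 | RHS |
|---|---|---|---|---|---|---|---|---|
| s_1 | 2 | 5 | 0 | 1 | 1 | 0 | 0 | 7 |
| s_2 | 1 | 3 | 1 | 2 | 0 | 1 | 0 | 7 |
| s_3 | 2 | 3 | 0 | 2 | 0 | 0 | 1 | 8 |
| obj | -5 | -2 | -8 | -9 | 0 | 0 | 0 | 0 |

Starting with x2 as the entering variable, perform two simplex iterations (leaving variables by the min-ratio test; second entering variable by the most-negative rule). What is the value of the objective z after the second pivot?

20

Ratio test on column x2 — row 1: 7/5 = 7/5; row 2: 7/3 = 7/3; row 3: 8/3 = 8/3. Minimum is 7/5 at row 1 (s_1 leaves); pivot element 5.
Pivot on row 1; the obj-row RHS becomes 0 − (-2)·(7/5) = 14/5.
Next entering variable (most negative obj-row entry -43/5): x4.
Ratio test on column x4 — row 1: (7/5)/(1/5) = 7; row 2: (14/5)/(7/5) = 2; row 3: (19/5)/(7/5) = 19/7. Minimum is 2 at row 2 (s_2 leaves); pivot element 7/5.
After the second pivot the obj-row RHS is 14/5 − (-43/5)·2 = 20.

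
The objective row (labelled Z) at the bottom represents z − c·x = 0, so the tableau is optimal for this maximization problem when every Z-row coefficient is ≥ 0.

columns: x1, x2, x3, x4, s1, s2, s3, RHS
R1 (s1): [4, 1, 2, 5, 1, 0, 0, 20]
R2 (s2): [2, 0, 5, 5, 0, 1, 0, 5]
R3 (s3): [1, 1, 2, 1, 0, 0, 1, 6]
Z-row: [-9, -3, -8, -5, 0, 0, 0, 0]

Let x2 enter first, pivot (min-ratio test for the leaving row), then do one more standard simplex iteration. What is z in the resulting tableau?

33

Ratio test on column x2 — row 1: 20/1 = 20; row 2: entry 0 ≤ 0; row 3: 6/1 = 6. Minimum is 6 at row 3 (s3 leaves); pivot element 1.
Pivot on row 3; the Z-row RHS becomes 0 − (-3)·6 = 18.
Next entering variable (most negative Z-row entry -6): x1.
Ratio test on column x1 — row 1: 14/3 = 14/3; row 2: 5/2 = 5/2; row 3: 6/1 = 6. Minimum is 5/2 at row 2 (s2 leaves); pivot element 2.
After the second pivot the Z-row RHS is 18 − (-6)·(5/2) = 33.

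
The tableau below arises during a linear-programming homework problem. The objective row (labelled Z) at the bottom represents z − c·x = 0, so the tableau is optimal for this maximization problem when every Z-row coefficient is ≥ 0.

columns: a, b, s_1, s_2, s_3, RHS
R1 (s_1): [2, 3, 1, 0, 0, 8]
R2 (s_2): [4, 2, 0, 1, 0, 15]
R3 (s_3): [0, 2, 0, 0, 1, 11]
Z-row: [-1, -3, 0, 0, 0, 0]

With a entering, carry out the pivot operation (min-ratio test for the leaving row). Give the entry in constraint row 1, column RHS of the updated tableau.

1/2

Ratio test on column a — row 1: 8/2 = 4; row 2: 15/4 = 15/4; row 3: entry 0 ≤ 0. Minimum is 15/4 at row 2 (s_2 leaves); pivot element 4.
Divide row 2 by 4; eliminate column a from the other rows.
Row 1 update in column RHS: 8 − 2·(15/4) = 1/2.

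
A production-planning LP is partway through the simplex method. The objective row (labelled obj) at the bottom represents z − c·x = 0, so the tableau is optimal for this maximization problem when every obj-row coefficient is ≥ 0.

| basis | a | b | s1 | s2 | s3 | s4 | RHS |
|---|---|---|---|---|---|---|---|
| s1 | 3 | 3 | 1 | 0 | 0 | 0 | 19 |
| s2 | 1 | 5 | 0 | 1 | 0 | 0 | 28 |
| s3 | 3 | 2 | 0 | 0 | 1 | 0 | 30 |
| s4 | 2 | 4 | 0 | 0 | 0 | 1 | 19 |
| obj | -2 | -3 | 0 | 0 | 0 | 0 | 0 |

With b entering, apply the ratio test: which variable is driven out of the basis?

Column b entries and ratios — s1: 19/3 = 19/3; s2: 28/5 = 28/5; s3: 30/2 = 15; s4: 19/4 = 19/4.
Smallest ratio is 19/4 in the row of s4, so s4 leaves.

s4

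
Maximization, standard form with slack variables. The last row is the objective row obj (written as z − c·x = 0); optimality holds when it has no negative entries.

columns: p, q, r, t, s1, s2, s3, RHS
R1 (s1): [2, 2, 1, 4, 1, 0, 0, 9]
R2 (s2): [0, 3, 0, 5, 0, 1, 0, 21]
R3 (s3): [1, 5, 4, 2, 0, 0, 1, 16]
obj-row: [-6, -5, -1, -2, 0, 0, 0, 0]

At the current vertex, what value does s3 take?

16

s3 is basic (row 3); its value is the RHS of that row, 16.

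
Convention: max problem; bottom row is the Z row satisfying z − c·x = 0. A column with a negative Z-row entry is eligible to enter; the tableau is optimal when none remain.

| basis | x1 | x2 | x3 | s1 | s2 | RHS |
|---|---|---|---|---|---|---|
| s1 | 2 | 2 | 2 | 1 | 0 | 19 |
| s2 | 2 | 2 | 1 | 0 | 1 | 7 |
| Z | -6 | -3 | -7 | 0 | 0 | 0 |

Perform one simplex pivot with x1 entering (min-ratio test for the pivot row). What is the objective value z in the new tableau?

21

Ratio test on column x1 — row 1: 19/2 = 19/2; row 2: 7/2 = 7/2. Minimum is 7/2 at row 2 (s2 leaves); pivot element 2.
Pivot on row 2; the Z-row RHS becomes 0 − (-6)·(7/2) = 21.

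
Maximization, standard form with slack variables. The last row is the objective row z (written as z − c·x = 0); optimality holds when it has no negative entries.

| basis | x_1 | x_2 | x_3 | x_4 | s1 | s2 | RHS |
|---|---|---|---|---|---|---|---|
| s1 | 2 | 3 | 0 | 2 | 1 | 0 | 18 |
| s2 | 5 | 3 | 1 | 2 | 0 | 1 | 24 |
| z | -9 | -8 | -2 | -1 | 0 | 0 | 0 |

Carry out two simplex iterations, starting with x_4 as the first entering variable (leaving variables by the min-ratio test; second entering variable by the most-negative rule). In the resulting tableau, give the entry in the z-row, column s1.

-13/6

Ratio test on column x_4 — row 1: 18/2 = 9; row 2: 24/2 = 12. Minimum is 9 at row 1 (s1 leaves); pivot element 2.
Divide row 1 by 2; eliminate column x_4 from the other rows.
Second iteration: most negative z-row entry is -8 in column x_1, so x_1 enters.
Ratio test on column x_1 — row 1: 9/1 = 9; row 2: 6/3 = 2. Minimum is 2 at row 2 (s2 leaves); pivot element 3.
Divide row 2 by 3; eliminate column x_1 from the other rows.
After both pivots, the entry at the z-row, column s1 is -13/6.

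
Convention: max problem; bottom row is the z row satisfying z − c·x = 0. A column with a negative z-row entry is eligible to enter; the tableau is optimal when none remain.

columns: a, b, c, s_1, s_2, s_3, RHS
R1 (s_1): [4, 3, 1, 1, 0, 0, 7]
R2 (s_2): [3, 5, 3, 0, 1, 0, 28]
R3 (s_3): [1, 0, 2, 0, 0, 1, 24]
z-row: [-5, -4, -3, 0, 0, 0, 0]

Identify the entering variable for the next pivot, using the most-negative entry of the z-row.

Negative z-row entries: a: -5, b: -4, c: -3.
The most negative is -5 in column a, so a enters.

a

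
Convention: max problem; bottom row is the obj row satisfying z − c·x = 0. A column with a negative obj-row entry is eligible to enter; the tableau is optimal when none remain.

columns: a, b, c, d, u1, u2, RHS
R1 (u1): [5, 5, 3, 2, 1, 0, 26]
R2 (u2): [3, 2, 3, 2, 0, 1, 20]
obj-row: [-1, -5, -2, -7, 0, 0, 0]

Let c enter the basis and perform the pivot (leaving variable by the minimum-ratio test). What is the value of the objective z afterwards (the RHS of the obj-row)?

40/3

Ratio test on column c — row 1: 26/3 = 26/3; row 2: 20/3 = 20/3. Minimum is 20/3 at row 2 (u2 leaves); pivot element 3.
Pivot on row 2; the obj-row RHS becomes 0 − (-2)·(20/3) = 40/3.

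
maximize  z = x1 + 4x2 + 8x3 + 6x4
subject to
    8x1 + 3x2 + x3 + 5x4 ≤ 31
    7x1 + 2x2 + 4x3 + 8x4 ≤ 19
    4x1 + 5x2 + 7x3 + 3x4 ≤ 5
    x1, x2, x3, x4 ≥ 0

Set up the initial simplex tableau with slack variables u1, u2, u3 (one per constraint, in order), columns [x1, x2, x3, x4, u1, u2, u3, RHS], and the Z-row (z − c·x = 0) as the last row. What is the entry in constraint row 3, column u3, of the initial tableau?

Slack u3 belongs to constraint 3; its column is the unit vector e_3, so the entry in row 3 is 1.

1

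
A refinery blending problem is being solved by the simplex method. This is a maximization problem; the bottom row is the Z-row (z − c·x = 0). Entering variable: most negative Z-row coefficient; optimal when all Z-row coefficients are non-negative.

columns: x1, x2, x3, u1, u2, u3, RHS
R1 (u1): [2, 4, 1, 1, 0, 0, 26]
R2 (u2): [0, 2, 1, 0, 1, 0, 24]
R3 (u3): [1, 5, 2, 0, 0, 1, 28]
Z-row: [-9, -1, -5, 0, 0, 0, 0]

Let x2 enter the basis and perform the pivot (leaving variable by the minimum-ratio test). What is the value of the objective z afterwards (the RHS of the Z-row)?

Ratio test on column x2 — row 1: 26/4 = 13/2; row 2: 24/2 = 12; row 3: 28/5 = 28/5. Minimum is 28/5 at row 3 (u3 leaves); pivot element 5.
Pivot on row 3; the Z-row RHS becomes 0 − (-1)·(28/5) = 28/5.

28/5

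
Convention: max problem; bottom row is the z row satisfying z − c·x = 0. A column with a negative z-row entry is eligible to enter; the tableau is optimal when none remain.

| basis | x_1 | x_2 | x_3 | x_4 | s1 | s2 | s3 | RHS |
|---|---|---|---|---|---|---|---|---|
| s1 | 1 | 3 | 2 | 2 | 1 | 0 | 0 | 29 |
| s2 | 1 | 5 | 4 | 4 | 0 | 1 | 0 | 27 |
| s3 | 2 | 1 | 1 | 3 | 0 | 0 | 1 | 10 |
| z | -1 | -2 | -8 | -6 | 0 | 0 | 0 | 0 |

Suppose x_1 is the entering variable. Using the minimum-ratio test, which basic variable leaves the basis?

s3

Column x_1 entries and ratios — s1: 29/1 = 29; s2: 27/1 = 27; s3: 10/2 = 5.
Smallest ratio is 5 in the row of s3, so s3 leaves.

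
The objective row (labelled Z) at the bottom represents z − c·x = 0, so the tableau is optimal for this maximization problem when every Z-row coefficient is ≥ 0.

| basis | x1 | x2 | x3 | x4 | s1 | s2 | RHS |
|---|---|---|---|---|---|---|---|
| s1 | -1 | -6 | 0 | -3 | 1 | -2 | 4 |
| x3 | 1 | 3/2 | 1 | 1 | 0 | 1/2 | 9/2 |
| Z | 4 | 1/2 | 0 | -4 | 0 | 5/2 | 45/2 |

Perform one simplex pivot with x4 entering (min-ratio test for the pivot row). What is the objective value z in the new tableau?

81/2

Ratio test on column x4 — row 1: entry -3 ≤ 0; row 2: (9/2)/1 = 9/2. Minimum is 9/2 at row 2 (x3 leaves); pivot element 1.
Pivot on row 2; the Z-row RHS becomes 45/2 − (-4)·(9/2) = 81/2.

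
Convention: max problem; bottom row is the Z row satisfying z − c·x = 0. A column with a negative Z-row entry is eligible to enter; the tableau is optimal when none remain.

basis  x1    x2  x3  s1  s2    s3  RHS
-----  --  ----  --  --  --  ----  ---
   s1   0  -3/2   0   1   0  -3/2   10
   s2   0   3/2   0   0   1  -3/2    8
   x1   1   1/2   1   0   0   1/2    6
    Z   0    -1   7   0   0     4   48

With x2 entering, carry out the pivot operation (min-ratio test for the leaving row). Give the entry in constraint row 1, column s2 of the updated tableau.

1

Ratio test on column x2 — row 1: entry -3/2 ≤ 0; row 2: 8/(3/2) = 16/3; row 3: 6/(1/2) = 12. Minimum is 16/3 at row 2 (s2 leaves); pivot element 3/2.
Divide row 2 by 3/2; eliminate column x2 from the other rows.
Row 1 update in column s2: 0 − (-3/2)·(2/3) = 1.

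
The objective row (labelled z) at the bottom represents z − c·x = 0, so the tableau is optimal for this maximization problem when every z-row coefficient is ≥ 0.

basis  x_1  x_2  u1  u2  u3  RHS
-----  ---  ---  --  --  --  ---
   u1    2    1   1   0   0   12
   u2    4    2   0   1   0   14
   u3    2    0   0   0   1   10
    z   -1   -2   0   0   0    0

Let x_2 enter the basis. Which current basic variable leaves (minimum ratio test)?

u2

Column x_2 entries and ratios — u1: 12/1 = 12; u2: 14/2 = 7; u3: 0 ≤ 0, skip.
Smallest ratio is 7 in the row of u2, so u2 leaves.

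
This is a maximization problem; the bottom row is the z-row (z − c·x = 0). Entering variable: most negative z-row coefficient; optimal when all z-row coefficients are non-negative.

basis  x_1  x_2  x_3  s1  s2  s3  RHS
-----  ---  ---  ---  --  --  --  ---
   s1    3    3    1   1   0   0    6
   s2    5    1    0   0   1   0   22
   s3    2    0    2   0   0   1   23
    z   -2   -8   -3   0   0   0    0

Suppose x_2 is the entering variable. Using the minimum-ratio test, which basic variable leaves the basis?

s1

Column x_2 entries and ratios — s1: 6/3 = 2; s2: 22/1 = 22; s3: 0 ≤ 0, skip.
Smallest ratio is 2 in the row of s1, so s1 leaves.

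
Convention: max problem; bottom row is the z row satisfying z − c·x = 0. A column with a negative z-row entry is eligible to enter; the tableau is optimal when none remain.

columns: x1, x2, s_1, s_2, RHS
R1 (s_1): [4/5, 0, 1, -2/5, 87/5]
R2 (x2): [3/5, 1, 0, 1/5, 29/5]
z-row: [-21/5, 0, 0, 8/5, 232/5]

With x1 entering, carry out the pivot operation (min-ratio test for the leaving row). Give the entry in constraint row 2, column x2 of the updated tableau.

5/3

Ratio test on column x1 — row 1: (87/5)/(4/5) = 87/4; row 2: (29/5)/(3/5) = 29/3. Minimum is 29/3 at row 2 (x2 leaves); pivot element 3/5.
Divide row 2 by 3/5; eliminate column x1 from the other rows.
In the new row 2, the x2 entry is the old entry divided by the pivot: 1/(3/5) = 5/3.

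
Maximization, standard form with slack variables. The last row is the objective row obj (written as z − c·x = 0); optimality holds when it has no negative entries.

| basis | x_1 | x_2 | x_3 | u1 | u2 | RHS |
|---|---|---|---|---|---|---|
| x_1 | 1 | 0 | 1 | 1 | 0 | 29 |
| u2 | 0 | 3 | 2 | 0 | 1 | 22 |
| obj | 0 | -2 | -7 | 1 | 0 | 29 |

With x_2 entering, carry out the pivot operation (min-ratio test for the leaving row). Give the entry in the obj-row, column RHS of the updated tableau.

131/3

Ratio test on column x_2 — row 1: entry 0 ≤ 0; row 2: 22/3 = 22/3. Minimum is 22/3 at row 2 (u2 leaves); pivot element 3.
Divide row 2 by 3; eliminate column x_2 from the other rows.
obj-row update in column RHS: 29 − (-2)·(22/3) = 131/3.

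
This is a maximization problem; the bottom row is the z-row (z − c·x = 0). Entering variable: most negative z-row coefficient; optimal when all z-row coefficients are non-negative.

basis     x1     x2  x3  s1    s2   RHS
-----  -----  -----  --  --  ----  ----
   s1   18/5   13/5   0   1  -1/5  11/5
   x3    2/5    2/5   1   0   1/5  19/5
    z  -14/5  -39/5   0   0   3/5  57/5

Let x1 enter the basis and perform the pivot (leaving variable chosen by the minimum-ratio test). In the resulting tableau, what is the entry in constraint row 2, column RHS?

32/9

Ratio test on column x1 — row 1: (11/5)/(18/5) = 11/18; row 2: (19/5)/(2/5) = 19/2. Minimum is 11/18 at row 1 (s1 leaves); pivot element 18/5.
Divide row 1 by 18/5; eliminate column x1 from the other rows.
Row 2 update in column RHS: 19/5 − (2/5)·(11/18) = 32/9.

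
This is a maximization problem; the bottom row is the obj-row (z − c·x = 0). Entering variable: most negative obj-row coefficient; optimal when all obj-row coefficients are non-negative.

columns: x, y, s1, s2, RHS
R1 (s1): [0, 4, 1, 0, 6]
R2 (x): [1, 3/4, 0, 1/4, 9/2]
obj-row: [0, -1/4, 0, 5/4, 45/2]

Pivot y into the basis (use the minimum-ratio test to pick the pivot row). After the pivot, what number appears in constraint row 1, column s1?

1/4

Ratio test on column y — row 1: 6/4 = 3/2; row 2: (9/2)/(3/4) = 6. Minimum is 3/2 at row 1 (s1 leaves); pivot element 4.
Divide row 1 by 4; eliminate column y from the other rows.
In the new row 1, the s1 entry is the old entry divided by the pivot: 1/4 = 1/4.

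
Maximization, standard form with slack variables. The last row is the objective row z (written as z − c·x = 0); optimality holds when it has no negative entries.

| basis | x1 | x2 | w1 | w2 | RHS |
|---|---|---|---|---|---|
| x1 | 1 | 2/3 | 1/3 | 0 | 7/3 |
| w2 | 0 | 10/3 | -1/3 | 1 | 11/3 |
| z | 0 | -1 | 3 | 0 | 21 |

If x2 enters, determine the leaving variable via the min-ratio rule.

w2

Column x2 entries and ratios — x1: (7/3)/(2/3) = 7/2; w2: (11/3)/(10/3) = 11/10.
Smallest ratio is 11/10 in the row of w2, so w2 leaves.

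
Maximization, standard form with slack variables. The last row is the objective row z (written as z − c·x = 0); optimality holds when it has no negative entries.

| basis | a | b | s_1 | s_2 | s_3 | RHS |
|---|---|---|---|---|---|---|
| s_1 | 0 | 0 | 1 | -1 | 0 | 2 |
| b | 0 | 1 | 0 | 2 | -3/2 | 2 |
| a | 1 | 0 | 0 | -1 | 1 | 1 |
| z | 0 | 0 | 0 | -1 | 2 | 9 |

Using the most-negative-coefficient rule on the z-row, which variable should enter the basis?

Negative z-row entries: s_2: -1.
The most negative is -1 in column s_2, so s_2 enters.

s_2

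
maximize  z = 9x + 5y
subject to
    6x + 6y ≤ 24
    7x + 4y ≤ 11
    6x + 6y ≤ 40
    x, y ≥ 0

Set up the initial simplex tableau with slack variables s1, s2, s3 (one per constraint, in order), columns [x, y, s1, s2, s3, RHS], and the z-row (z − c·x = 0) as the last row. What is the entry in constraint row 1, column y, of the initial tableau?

6

Constraint 1 has coefficient 6 on y.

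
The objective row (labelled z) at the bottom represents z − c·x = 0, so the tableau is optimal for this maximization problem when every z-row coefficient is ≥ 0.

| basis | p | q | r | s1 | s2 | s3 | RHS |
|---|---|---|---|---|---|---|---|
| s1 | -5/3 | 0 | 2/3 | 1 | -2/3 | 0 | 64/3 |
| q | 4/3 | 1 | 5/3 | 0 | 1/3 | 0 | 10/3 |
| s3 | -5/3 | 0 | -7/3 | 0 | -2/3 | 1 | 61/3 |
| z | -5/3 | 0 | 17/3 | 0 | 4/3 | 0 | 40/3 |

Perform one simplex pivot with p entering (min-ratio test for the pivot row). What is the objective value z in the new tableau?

Ratio test on column p — row 1: entry -5/3 ≤ 0; row 2: (10/3)/(4/3) = 5/2; row 3: entry -5/3 ≤ 0. Minimum is 5/2 at row 2 (q leaves); pivot element 4/3.
Pivot on row 2; the z-row RHS becomes 40/3 − (-5/3)·(5/2) = 35/2.

35/2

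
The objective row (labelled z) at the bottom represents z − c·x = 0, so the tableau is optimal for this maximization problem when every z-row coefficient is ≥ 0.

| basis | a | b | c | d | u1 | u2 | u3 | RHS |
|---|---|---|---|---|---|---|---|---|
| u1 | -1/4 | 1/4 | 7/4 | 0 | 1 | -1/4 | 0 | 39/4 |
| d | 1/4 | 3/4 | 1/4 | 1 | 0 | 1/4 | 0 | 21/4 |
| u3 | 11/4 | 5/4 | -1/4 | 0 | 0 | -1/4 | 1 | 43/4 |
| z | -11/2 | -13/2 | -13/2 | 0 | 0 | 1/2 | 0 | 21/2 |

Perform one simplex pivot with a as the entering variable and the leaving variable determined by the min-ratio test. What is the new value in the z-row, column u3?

Ratio test on column a — row 1: entry -1/4 ≤ 0; row 2: (21/4)/(1/4) = 21; row 3: (43/4)/(11/4) = 43/11. Minimum is 43/11 at row 3 (u3 leaves); pivot element 11/4.
Divide row 3 by 11/4; eliminate column a from the other rows.
z-row update in column u3: 0 − (-11/2)·(4/11) = 2.

2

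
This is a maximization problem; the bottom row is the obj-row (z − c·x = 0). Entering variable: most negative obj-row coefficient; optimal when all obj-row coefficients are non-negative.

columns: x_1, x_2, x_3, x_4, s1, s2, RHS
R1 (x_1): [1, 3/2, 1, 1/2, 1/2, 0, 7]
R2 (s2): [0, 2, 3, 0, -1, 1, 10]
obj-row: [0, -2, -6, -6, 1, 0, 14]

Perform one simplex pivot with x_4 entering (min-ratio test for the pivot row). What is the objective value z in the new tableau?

98

Ratio test on column x_4 — row 1: 7/(1/2) = 14; row 2: entry 0 ≤ 0. Minimum is 14 at row 1 (x_1 leaves); pivot element 1/2.
Pivot on row 1; the obj-row RHS becomes 14 − (-6)·14 = 98.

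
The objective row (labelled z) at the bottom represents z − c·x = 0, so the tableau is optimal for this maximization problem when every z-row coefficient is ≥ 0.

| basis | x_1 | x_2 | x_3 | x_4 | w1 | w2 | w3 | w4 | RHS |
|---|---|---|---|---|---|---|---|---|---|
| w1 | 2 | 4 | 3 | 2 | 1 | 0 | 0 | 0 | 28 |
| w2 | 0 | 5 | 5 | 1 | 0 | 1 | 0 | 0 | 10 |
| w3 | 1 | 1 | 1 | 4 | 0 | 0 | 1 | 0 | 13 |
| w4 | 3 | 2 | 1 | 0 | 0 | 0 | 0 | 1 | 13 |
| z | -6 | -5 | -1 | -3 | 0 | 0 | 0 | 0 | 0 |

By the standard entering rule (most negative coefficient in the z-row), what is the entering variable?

Negative z-row entries: x_1: -6, x_2: -5, x_3: -1, x_4: -3.
The most negative is -6 in column x_1, so x_1 enters.

x_1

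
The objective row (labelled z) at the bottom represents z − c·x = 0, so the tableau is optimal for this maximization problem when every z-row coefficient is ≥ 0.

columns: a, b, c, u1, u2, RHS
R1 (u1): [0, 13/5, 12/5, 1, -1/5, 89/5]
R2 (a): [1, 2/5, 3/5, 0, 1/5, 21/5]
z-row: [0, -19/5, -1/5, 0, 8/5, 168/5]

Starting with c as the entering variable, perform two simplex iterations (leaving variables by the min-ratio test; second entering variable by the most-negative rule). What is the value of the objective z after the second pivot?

Ratio test on column c — row 1: (89/5)/(12/5) = 89/12; row 2: (21/5)/(3/5) = 7. Minimum is 7 at row 2 (a leaves); pivot element 3/5.
Pivot on row 2; the z-row RHS becomes 168/5 − (-1/5)·7 = 35.
Next entering variable (most negative z-row entry -11/3): b.
Ratio test on column b — row 1: 1/1 = 1; row 2: 7/(2/3) = 21/2. Minimum is 1 at row 1 (u1 leaves); pivot element 1.
After the second pivot the z-row RHS is 35 − (-11/3)·1 = 116/3.

116/3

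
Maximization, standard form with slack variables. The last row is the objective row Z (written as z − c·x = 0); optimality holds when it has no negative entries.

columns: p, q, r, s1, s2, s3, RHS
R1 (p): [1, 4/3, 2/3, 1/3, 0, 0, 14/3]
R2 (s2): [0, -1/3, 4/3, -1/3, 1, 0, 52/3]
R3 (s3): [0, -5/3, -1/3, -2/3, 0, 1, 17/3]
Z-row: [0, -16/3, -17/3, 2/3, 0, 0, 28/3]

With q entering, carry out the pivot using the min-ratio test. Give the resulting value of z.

Ratio test on column q — row 1: (14/3)/(4/3) = 7/2; row 2: entry -1/3 ≤ 0; row 3: entry -5/3 ≤ 0. Minimum is 7/2 at row 1 (p leaves); pivot element 4/3.
Pivot on row 1; the Z-row RHS becomes 28/3 − (-16/3)·(7/2) = 28.

28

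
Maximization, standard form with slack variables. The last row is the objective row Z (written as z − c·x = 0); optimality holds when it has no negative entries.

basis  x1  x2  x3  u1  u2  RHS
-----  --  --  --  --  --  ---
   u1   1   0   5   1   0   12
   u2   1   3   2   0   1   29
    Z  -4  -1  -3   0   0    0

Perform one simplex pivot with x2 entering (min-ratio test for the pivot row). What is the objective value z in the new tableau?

29/3

Ratio test on column x2 — row 1: entry 0 ≤ 0; row 2: 29/3 = 29/3. Minimum is 29/3 at row 2 (u2 leaves); pivot element 3.
Pivot on row 2; the Z-row RHS becomes 0 − (-1)·(29/3) = 29/3.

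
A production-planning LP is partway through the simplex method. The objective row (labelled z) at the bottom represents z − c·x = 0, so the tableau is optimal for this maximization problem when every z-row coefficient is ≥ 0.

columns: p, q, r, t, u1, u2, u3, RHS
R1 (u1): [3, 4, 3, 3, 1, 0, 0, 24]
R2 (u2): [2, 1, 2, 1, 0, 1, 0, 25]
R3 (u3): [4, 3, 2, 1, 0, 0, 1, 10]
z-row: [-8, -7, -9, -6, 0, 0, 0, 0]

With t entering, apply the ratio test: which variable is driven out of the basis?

Column t entries and ratios — u1: 24/3 = 8; u2: 25/1 = 25; u3: 10/1 = 10.
Smallest ratio is 8 in the row of u1, so u1 leaves.

u1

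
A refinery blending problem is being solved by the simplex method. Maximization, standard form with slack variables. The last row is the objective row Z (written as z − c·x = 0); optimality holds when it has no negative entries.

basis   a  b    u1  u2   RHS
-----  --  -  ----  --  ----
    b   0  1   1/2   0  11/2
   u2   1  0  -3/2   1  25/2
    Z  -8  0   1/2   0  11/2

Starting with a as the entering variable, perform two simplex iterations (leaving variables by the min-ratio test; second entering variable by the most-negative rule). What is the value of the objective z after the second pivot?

Ratio test on column a — row 1: entry 0 ≤ 0; row 2: (25/2)/1 = 25/2. Minimum is 25/2 at row 2 (u2 leaves); pivot element 1.
Pivot on row 2; the Z-row RHS becomes 11/2 − (-8)·(25/2) = 211/2.
Next entering variable (most negative Z-row entry -23/2): u1.
Ratio test on column u1 — row 1: (11/2)/(1/2) = 11; row 2: entry -3/2 ≤ 0. Minimum is 11 at row 1 (b leaves); pivot element 1/2.
After the second pivot the Z-row RHS is 211/2 − (-23/2)·11 = 232.

232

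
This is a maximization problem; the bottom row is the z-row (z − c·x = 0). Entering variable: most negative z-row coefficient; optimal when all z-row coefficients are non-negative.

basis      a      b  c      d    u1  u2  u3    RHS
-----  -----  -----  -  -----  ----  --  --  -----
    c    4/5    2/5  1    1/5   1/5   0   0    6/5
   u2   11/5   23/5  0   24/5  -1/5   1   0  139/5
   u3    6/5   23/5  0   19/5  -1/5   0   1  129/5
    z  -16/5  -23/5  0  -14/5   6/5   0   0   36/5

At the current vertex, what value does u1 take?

u1 is not in the basis, so in the current basic feasible solution u1 = 0.

0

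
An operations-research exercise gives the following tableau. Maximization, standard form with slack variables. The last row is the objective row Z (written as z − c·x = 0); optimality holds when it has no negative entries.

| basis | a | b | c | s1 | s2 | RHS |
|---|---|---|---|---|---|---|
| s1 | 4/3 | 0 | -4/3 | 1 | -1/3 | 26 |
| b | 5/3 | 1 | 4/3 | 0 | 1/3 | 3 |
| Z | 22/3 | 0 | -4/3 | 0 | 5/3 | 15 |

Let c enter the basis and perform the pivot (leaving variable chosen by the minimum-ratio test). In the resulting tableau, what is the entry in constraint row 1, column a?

Ratio test on column c — row 1: entry -4/3 ≤ 0; row 2: 3/(4/3) = 9/4. Minimum is 9/4 at row 2 (b leaves); pivot element 4/3.
Divide row 2 by 4/3; eliminate column c from the other rows.
Row 1 update in column a: 4/3 − (-4/3)·(5/4) = 3.

3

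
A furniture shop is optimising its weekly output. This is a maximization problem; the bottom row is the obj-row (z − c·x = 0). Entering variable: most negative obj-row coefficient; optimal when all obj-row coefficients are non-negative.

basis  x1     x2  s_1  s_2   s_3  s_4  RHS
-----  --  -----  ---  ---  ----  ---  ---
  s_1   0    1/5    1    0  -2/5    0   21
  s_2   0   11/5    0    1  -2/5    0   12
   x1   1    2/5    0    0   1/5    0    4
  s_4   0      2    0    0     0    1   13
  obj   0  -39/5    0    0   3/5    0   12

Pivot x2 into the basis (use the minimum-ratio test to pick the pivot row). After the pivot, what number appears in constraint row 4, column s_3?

4/11

Ratio test on column x2 — row 1: 21/(1/5) = 105; row 2: 12/(11/5) = 60/11; row 3: 4/(2/5) = 10; row 4: 13/2 = 13/2. Minimum is 60/11 at row 2 (s_2 leaves); pivot element 11/5.
Divide row 2 by 11/5; eliminate column x2 from the other rows.
Row 4 update in column s_3: 0 − 2·(-2/11) = 4/11.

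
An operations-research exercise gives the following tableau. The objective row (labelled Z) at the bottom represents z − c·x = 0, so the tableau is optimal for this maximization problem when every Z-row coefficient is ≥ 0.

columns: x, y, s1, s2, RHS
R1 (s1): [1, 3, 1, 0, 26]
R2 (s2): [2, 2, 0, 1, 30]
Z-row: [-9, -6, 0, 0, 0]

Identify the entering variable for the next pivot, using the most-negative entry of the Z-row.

x

Negative Z-row entries: x: -9, y: -6.
The most negative is -9 in column x, so x enters.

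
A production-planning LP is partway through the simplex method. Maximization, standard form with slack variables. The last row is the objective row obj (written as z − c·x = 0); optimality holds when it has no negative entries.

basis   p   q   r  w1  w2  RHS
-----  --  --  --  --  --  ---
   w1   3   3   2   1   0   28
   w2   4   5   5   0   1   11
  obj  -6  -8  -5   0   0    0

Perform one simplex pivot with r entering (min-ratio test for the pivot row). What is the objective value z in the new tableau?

11

Ratio test on column r — row 1: 28/2 = 14; row 2: 11/5 = 11/5. Minimum is 11/5 at row 2 (w2 leaves); pivot element 5.
Pivot on row 2; the obj-row RHS becomes 0 − (-5)·(11/5) = 11.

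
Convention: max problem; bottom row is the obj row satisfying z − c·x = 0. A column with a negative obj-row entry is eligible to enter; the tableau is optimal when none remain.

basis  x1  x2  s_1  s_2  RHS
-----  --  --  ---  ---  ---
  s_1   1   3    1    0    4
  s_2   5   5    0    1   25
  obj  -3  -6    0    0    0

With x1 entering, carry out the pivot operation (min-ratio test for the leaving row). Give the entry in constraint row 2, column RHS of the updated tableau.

Ratio test on column x1 — row 1: 4/1 = 4; row 2: 25/5 = 5. Minimum is 4 at row 1 (s_1 leaves); pivot element 1.
Divide row 1 by 1; eliminate column x1 from the other rows.
Row 2 update in column RHS: 25 − 5·4 = 5.

5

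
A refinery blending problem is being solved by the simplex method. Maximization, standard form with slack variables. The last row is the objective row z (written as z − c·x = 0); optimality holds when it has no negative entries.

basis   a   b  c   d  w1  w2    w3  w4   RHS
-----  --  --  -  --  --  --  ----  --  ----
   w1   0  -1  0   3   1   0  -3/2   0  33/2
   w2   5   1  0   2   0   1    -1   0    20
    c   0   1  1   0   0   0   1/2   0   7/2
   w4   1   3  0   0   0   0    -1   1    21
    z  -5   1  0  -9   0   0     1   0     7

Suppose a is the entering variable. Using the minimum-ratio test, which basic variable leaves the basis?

Column a entries and ratios — w1: 0 ≤ 0, skip; w2: 20/5 = 4; c: 0 ≤ 0, skip; w4: 21/1 = 21.
Smallest ratio is 4 in the row of w2, so w2 leaves.

w2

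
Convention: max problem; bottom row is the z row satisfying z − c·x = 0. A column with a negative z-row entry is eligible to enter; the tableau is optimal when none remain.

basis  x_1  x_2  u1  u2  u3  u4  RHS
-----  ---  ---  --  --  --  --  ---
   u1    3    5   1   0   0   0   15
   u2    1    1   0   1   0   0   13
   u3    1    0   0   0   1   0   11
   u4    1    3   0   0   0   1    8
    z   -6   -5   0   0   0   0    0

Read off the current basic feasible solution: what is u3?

11

u3 is basic (row 3); its value is the RHS of that row, 11.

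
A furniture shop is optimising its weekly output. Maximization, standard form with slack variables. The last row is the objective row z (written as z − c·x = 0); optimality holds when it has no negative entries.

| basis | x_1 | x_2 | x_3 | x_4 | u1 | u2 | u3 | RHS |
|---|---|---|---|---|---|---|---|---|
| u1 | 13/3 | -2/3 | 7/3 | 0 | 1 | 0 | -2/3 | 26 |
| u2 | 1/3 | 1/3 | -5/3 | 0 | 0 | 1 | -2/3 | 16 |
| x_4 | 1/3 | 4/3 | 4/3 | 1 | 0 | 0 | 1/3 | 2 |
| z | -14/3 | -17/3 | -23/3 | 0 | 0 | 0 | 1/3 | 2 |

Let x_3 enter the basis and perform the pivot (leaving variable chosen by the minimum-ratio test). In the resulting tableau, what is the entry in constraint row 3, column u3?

Ratio test on column x_3 — row 1: 26/(7/3) = 78/7; row 2: entry -5/3 ≤ 0; row 3: 2/(4/3) = 3/2. Minimum is 3/2 at row 3 (x_4 leaves); pivot element 4/3.
Divide row 3 by 4/3; eliminate column x_3 from the other rows.
In the new row 3, the u3 entry is the old entry divided by the pivot: (1/3)/(4/3) = 1/4.

1/4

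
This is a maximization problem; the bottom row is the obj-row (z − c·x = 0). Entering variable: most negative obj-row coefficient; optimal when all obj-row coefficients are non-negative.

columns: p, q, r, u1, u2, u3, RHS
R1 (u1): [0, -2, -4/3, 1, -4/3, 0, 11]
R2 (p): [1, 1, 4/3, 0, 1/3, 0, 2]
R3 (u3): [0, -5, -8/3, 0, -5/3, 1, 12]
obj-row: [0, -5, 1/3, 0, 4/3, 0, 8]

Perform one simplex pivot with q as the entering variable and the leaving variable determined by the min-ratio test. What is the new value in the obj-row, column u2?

Ratio test on column q — row 1: entry -2 ≤ 0; row 2: 2/1 = 2; row 3: entry -5 ≤ 0. Minimum is 2 at row 2 (p leaves); pivot element 1.
Divide row 2 by 1; eliminate column q from the other rows.
obj-row update in column u2: 4/3 − (-5)·(1/3) = 3.

3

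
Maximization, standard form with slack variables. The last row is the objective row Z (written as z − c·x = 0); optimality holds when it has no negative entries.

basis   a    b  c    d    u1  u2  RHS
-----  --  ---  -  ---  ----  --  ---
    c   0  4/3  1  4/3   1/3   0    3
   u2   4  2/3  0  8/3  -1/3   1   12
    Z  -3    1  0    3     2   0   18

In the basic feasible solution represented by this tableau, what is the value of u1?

u1 is not in the basis, so in the current basic feasible solution u1 = 0.

0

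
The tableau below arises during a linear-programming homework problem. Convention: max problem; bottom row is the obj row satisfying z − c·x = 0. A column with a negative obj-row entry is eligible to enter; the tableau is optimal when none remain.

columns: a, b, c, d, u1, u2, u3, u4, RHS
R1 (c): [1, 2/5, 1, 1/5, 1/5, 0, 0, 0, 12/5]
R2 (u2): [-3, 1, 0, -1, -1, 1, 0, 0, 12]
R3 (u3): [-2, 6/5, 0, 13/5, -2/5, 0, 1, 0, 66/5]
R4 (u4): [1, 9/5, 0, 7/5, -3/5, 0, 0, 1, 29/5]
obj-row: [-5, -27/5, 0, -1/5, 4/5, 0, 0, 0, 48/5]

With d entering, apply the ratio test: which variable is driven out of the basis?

u4

Column d entries and ratios — c: (12/5)/(1/5) = 12; u2: -1 ≤ 0, skip; u3: (66/5)/(13/5) = 66/13; u4: (29/5)/(7/5) = 29/7.
Smallest ratio is 29/7 in the row of u4, so u4 leaves.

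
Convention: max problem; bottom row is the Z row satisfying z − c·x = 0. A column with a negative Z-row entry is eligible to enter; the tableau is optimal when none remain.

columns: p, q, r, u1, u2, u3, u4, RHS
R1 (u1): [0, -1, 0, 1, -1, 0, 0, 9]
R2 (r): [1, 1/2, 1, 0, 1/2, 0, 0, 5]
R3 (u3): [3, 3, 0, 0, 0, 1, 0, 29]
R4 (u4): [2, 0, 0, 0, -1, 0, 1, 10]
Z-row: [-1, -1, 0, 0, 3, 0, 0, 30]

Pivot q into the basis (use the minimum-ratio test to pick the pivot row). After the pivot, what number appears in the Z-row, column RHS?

Ratio test on column q — row 1: entry -1 ≤ 0; row 2: 5/(1/2) = 10; row 3: 29/3 = 29/3; row 4: entry 0 ≤ 0. Minimum is 29/3 at row 3 (u3 leaves); pivot element 3.
Divide row 3 by 3; eliminate column q from the other rows.
Z-row update in column RHS: 30 − (-1)·(29/3) = 119/3.

119/3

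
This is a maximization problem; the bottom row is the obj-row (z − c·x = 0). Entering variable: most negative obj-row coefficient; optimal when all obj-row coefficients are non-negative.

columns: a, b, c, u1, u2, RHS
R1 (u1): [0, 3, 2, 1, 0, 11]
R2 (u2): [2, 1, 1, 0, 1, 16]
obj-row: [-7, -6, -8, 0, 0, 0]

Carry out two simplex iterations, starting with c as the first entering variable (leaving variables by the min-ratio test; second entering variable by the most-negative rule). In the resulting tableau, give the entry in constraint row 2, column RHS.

Ratio test on column c — row 1: 11/2 = 11/2; row 2: 16/1 = 16. Minimum is 11/2 at row 1 (u1 leaves); pivot element 2.
Divide row 1 by 2; eliminate column c from the other rows.
Second iteration: most negative obj-row entry is -7 in column a, so a enters.
Ratio test on column a — row 1: entry 0 ≤ 0; row 2: (21/2)/2 = 21/4. Minimum is 21/4 at row 2 (u2 leaves); pivot element 2.
Divide row 2 by 2; eliminate column a from the other rows.
After both pivots, the entry at constraint row 2, column RHS is 21/4.

21/4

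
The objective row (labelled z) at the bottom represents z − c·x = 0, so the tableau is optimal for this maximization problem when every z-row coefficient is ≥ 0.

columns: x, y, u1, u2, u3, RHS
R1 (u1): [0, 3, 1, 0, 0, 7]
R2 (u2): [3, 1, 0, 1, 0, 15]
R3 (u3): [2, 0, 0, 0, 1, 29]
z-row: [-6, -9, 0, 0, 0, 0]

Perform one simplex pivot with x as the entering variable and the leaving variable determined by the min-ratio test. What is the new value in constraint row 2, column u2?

1/3

Ratio test on column x — row 1: entry 0 ≤ 0; row 2: 15/3 = 5; row 3: 29/2 = 29/2. Minimum is 5 at row 2 (u2 leaves); pivot element 3.
Divide row 2 by 3; eliminate column x from the other rows.
In the new row 2, the u2 entry is the old entry divided by the pivot: 1/3 = 1/3.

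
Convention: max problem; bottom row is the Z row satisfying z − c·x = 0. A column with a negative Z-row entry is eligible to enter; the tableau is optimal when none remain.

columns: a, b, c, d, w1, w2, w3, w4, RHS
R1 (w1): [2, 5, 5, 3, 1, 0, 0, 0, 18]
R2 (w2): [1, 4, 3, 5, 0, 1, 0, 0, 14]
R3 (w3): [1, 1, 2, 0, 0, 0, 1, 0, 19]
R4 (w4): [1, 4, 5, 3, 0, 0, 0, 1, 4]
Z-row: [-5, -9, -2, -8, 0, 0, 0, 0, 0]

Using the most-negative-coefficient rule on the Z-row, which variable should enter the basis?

b

Negative Z-row entries: a: -5, b: -9, c: -2, d: -8.
The most negative is -9 in column b, so b enters.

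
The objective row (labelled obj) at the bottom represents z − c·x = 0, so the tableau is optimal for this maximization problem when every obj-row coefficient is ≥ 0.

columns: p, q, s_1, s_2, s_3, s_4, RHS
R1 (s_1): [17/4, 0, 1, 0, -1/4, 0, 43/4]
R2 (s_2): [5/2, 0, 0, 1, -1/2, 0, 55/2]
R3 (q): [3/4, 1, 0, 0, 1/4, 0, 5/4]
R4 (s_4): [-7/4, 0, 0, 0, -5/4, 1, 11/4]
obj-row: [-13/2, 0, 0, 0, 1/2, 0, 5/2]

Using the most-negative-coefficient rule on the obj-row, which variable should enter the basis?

Negative obj-row entries: p: -13/2.
The most negative is -13/2 in column p, so p enters.

p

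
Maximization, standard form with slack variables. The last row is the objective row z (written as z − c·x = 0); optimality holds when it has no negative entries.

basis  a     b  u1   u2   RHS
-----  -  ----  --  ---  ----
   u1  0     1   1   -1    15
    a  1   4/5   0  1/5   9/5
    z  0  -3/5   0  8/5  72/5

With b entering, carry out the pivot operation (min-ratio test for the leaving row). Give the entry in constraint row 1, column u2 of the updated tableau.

Ratio test on column b — row 1: 15/1 = 15; row 2: (9/5)/(4/5) = 9/4. Minimum is 9/4 at row 2 (a leaves); pivot element 4/5.
Divide row 2 by 4/5; eliminate column b from the other rows.
Row 1 update in column u2: -1 − 1·(1/4) = -5/4.

-5/4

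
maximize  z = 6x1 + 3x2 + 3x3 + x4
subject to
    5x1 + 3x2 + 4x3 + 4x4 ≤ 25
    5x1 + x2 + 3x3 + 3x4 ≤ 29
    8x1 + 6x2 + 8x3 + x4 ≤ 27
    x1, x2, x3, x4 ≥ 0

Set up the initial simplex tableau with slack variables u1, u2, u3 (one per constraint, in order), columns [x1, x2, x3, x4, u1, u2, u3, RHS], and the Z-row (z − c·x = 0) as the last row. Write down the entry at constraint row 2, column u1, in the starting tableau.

0

Slack u1 belongs to constraint 1; its column is the unit vector e_1, so the entry in row 2 is 0.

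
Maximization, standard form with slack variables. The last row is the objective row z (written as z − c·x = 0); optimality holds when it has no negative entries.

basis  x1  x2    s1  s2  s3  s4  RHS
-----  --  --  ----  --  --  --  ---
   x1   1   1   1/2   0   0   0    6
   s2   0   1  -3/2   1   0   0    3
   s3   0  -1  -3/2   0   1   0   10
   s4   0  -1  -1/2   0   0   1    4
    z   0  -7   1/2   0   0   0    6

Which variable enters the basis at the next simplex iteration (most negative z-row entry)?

x2

Negative z-row entries: x2: -7.
The most negative is -7 in column x2, so x2 enters.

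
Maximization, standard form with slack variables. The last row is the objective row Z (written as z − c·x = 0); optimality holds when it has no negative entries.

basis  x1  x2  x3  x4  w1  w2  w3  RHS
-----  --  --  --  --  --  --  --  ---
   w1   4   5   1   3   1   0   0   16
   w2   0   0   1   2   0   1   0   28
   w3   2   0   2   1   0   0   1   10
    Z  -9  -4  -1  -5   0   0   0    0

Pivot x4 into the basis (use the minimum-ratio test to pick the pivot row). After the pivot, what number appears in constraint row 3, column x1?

2/3

Ratio test on column x4 — row 1: 16/3 = 16/3; row 2: 28/2 = 14; row 3: 10/1 = 10. Minimum is 16/3 at row 1 (w1 leaves); pivot element 3.
Divide row 1 by 3; eliminate column x4 from the other rows.
Row 3 update in column x1: 2 − 1·(4/3) = 2/3.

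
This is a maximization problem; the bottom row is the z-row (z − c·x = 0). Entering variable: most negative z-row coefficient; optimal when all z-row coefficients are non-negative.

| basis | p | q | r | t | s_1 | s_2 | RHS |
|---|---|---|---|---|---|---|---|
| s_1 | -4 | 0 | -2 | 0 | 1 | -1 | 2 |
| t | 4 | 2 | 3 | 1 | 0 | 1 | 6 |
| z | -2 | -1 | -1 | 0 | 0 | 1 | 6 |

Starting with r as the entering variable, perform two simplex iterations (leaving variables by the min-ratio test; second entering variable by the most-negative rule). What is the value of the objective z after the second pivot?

9

Ratio test on column r — row 1: entry -2 ≤ 0; row 2: 6/3 = 2. Minimum is 2 at row 2 (t leaves); pivot element 3.
Pivot on row 2; the z-row RHS becomes 6 − (-1)·2 = 8.
Next entering variable (most negative z-row entry -2/3): p.
Ratio test on column p — row 1: entry -4/3 ≤ 0; row 2: 2/(4/3) = 3/2. Minimum is 3/2 at row 2 (r leaves); pivot element 4/3.
After the second pivot the z-row RHS is 8 − (-2/3)·(3/2) = 9.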